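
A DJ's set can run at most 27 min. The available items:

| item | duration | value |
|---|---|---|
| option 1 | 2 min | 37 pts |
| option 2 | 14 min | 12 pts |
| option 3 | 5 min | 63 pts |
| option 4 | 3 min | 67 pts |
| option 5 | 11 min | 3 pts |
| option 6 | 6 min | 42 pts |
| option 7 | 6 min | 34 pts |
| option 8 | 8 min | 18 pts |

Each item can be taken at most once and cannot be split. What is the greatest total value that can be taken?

Check high-value combinations within 27 min:
- option 1+option 3+option 4+option 6+option 7: duration 2+5+3+6+6=22, value 37+63+67+42+34=243
- option 1+option 3+option 4+option 6+option 8: duration 2+5+3+6+8=24, value 37+63+67+42+18=227
- option 1+option 3+option 4+option 7+option 8: duration 2+5+3+6+8=24, value 37+63+67+34+18=219
- option 1+option 3+option 4+option 5+option 6: duration 2+5+3+11+6=27, value 37+63+67+3+42=212
- option 1+option 3+option 4+option 6: duration 2+5+3+6=16, value 37+63+67+42=209
Best: 243 pts.

243 pts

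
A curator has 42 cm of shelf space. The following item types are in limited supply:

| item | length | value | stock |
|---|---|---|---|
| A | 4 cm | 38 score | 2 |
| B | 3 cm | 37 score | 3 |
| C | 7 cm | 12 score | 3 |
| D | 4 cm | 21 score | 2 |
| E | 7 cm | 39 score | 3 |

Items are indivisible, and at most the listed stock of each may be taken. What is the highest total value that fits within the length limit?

Best selections within length 42 and stock limits:
- 2×A + 3×B + 1×D + 3×E: length 42, value 325
- 1×A + 3×B + 2×D + 3×E: length 42, value 308
Best: 325 score.

325 score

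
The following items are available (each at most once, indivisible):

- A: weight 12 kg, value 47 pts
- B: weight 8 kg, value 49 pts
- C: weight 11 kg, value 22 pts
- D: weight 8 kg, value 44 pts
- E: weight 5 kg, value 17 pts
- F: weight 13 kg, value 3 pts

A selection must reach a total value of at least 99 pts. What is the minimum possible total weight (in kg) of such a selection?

Subsets with value ≥ 99, sorted by total weight:
- B+D+E: weight 21, value 110
- A+B+E: weight 25, value 113
Minimum weight: 21 kg.

21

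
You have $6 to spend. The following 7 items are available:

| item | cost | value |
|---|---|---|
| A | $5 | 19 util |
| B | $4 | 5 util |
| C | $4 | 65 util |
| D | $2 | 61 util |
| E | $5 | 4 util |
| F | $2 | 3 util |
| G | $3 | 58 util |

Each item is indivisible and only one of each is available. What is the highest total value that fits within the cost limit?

126 util

Check high-value combinations within $6:
- C+D: cost 4+2=6, value 65+61=126
- D+G: cost 2+3=5, value 61+58=119
- C+F: cost 4+2=6, value 65+3=68
- B+D: cost 4+2=6, value 5+61=66
Best: 126 util.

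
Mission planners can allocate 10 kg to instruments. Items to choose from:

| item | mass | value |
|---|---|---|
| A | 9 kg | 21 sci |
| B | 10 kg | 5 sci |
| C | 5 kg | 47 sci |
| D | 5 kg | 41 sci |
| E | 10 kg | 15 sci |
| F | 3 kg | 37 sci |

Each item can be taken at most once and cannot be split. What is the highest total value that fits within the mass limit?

Check high-value combinations within 10 kg:
- C+D: mass 5+5=10, value 47+41=88
- C+F: mass 5+3=8, value 47+37=84
- D+F: mass 5+3=8, value 41+37=78
Best: 88 sci.

88 sci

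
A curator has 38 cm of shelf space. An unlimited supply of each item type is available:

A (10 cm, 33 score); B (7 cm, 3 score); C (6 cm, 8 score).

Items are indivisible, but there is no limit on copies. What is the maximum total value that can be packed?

107 score

Best value-per-unit is A at 33/10; filling with it alone gives 3×33 = 99.
Optimal mix: 3×A + 1×C → length 36, value 107.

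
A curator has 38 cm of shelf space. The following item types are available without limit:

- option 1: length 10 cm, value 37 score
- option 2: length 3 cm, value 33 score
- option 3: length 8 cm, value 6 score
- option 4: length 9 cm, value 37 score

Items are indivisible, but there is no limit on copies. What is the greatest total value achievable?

Best value-per-unit is option 2 at 33/3, and filling with it alone uses length 12×3=36. No mix of the others beats 12×33 = 396.

396 score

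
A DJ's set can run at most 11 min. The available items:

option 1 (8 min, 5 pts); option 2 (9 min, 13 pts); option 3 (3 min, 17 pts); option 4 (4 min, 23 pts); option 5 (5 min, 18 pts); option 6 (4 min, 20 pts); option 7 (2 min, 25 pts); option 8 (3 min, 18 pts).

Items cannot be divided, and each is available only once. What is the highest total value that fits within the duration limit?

This is a 0/1 knapsack; check combinations near the capacity.
- option 4+option 6+option 7: duration 4+4+2=10, value 23+20+25=68
- option 4+option 7+option 8: duration 4+2+3=9, value 23+25+18=66
- option 4+option 5+option 7: duration 4+5+2=11, value 23+18+25=66
- option 3+option 4+option 7: duration 3+4+2=9, value 17+23+25=65
Best: 68 pts.

68 pts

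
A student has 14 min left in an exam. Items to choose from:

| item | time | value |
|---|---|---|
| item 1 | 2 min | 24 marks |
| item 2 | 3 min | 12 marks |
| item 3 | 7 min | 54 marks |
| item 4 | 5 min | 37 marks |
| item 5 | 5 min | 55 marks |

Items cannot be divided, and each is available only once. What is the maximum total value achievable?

This is a 0/1 knapsack; check combinations near the capacity.
- item 1+item 3+item 5: time 2+7+5=14, value 24+54+55=133
- item 1+item 4+item 5: time 2+5+5=12, value 24+37+55=116
- item 1+item 3+item 4: time 2+7+5=14, value 24+54+37=115
- item 3+item 5: time 7+5=12, value 54+55=109
- item 2+item 4+item 5: time 3+5+5=13, value 12+37+55=104
Best: 133 marks.

133 marks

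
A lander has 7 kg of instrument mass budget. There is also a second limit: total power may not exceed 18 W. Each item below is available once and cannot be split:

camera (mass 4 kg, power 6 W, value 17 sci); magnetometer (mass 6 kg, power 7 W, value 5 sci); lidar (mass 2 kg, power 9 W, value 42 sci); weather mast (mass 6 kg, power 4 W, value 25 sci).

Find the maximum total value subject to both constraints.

Feasible sets respecting both limits:
- camera+lidar: mass 6, power 15, value 59
- lidar: mass 2, power 9, value 42
- weather mast: mass 6, power 4, value 25
- camera: mass 4, power 6, value 17
Best: 59 sci.

59 sci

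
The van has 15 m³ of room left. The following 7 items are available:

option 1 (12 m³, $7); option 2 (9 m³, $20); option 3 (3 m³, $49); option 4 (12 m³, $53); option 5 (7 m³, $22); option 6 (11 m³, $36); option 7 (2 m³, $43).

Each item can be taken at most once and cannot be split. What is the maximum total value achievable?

$114

Check high-value combinations within 15 m³:
- option 3+option 5+option 7: volume 3+7+2=12, value 49+22+43=114
- option 2+option 3+option 7: volume 9+3+2=14, value 20+49+43=112
- option 3+option 4: volume 3+12=15, value 49+53=102
Best: $114.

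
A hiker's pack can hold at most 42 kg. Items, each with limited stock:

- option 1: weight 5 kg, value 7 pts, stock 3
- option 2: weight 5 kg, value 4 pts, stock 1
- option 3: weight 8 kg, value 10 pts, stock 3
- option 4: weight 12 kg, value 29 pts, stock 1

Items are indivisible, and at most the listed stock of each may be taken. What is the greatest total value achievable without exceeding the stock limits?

Best selections within weight 42 and stock limits:
- 1×option 1 + 3×option 3 + 1×option 4: weight 41, value 66
- 3×option 1 + 1×option 2 + 1×option 3 + 1×option 4: weight 40, value 64
- 2×option 1 + 2×option 3 + 1×option 4: weight 38, value 63
Best: 66 pts.

66 pts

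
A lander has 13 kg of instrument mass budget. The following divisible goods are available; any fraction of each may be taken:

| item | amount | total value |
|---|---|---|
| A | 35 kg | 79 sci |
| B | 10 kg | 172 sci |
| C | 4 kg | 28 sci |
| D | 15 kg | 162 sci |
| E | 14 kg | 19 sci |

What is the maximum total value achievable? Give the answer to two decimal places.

Take in order of value per unit:
- B (172/10 per unit): all 10 → value 172, running total 172.00
- D (162/15 per unit): 3 of 15 → value 3×162/15 = 32.4000, running total 204.40
Total 204.40.

204.40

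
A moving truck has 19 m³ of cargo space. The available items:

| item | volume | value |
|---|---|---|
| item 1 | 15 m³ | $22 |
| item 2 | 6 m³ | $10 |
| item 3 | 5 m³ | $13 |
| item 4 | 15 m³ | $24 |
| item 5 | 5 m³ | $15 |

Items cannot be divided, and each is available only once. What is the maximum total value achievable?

Check high-value combinations within 19 m³:
- item 2+item 3+item 5: volume 6+5+5=16, value 10+13+15=38
- item 3+item 5: volume 5+5=10, value 13+15=28
- item 2+item 5: volume 6+5=11, value 10+15=25
- item 4: volume 15, value 24
- item 2+item 3: volume 6+5=11, value 10+13=23
Best: $38.

$38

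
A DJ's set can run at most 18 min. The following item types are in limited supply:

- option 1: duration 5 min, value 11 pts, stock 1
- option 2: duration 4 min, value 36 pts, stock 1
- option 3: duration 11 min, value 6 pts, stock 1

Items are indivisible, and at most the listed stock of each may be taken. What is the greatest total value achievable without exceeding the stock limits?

47 pts

Top feasible selections:
- 1×option 1 + 1×option 2: duration 9, value 47
- 1×option 2 + 1×option 3: duration 15, value 42
Best: 47 pts.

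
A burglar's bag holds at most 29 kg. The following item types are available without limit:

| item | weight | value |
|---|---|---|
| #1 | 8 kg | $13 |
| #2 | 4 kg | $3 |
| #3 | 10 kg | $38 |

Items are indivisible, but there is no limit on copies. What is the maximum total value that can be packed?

$89

Best value-per-unit is #3 at 38/10; filling with it alone gives 2×38 = 76.
Optimal mix: 1×#1 + 2×#3 → weight 28, value 89.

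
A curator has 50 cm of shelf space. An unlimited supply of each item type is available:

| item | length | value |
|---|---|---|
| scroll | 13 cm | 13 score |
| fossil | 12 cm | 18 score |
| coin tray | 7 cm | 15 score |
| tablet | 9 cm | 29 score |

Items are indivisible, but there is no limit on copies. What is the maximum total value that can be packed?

146 score

Best value-per-unit is tablet at 29/9; filling with it alone gives 5×29 = 145.
Optimal mix: 2×coin tray + 4×tablet → length 50, value 146.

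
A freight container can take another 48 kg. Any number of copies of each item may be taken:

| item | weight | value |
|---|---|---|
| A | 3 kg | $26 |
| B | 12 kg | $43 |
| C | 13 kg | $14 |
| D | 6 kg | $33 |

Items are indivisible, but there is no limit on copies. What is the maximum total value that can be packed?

Best value-per-unit is A at 26/3, and filling with it alone uses weight 16×3=48. No mix of the others beats 16×26 = 416.

$416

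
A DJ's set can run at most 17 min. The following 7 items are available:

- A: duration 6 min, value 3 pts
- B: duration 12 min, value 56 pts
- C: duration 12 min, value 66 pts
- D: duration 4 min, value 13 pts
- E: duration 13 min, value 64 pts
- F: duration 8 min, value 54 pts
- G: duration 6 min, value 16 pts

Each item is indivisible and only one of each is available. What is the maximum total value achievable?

Check high-value combinations within 17 min:
- C+D: duration 12+4=16, value 66+13=79
- D+E: duration 4+13=17, value 13+64=77
- F+G: duration 8+6=14, value 54+16=70
- B+D: duration 12+4=16, value 56+13=69
- D+F: duration 4+8=12, value 13+54=67
Best: 79 pts.

79 pts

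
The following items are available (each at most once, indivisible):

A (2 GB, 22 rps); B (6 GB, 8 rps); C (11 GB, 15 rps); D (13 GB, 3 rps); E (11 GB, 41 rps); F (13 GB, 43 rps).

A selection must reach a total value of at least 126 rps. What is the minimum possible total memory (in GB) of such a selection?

Subsets with value ≥ 126, sorted by total memory:
- A+B+C+E+F: memory 43, value 129
- A+B+C+D+E+F: memory 56, value 132
Minimum memory: 43 GB.

43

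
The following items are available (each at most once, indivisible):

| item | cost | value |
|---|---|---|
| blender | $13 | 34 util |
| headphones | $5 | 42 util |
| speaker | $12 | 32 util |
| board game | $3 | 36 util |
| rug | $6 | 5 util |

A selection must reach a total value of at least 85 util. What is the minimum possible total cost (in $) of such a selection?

Subsets with value ≥ 85, sorted by total cost:
- headphones+speaker+board game: cost 20, value 110
- blender+headphones+board game: cost 21, value 112
- headphones+speaker+board game+rug: cost 26, value 115
- blender+headphones+board game+rug: cost 27, value 117
Minimum cost: 20 $.

20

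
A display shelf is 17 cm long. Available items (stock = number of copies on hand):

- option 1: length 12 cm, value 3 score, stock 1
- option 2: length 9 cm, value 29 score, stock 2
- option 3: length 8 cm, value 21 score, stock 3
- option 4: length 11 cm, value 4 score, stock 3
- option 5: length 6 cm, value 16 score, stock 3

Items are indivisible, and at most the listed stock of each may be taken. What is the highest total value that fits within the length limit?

50 score

Best selections within length 17 and stock limits:
- 1×option 2 + 1×option 3: length 17, value 50
- 1×option 2 + 1×option 5: length 15, value 45
- 2×option 3: length 16, value 42
Best: 50 score.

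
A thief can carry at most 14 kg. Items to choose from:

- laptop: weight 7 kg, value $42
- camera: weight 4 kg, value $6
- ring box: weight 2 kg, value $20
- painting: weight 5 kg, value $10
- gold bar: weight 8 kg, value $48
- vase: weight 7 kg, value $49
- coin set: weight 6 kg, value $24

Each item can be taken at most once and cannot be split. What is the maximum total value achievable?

Check high-value combinations within 14 kg:
- laptop+vase: weight 7+7=14, value 42+49=91
- ring box+painting+vase: weight 2+5+7=14, value 20+10+49=79
- camera+ring box+vase: weight 4+2+7=13, value 6+20+49=75
- camera+ring box+gold bar: weight 4+2+8=14, value 6+20+48=74
- vase+coin set: weight 7+6=13, value 49+24=73
Best: $91.

$91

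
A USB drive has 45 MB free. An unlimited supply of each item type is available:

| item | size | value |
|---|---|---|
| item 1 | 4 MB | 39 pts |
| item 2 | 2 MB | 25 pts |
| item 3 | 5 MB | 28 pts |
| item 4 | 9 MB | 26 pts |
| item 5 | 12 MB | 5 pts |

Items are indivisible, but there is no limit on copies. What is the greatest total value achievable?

550 pts

Best value-per-unit is item 2 at 25/2, and filling with it alone uses size 22×2=44. No mix of the others beats 22×25 = 550.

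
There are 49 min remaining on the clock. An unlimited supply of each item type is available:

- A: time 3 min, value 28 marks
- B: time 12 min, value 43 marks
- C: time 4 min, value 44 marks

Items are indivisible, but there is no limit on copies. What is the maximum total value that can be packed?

Best value-per-unit is C at 44/4, and filling with it alone uses time 12×4=48. No mix of the others beats 12×44 = 528.

528 marks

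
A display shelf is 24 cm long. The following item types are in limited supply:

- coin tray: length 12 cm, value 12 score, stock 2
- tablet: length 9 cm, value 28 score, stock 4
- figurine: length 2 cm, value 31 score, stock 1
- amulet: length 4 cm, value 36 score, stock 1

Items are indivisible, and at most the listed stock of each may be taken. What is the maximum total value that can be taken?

123 score

Top feasible selections:
- 2×tablet + 1×figurine + 1×amulet: length 24, value 123
- 1×tablet + 1×figurine + 1×amulet: length 15, value 95
- 2×tablet + 1×amulet: length 22, value 92
- 2×tablet + 1×figurine: length 20, value 87
Best: 123 score.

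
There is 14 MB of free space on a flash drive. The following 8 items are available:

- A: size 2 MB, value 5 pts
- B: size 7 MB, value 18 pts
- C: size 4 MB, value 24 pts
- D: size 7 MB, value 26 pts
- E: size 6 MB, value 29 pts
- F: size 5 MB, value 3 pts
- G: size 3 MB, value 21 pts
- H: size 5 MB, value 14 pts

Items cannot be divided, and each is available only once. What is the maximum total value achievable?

Check high-value combinations within 14 MB:
- C+E+G: size 4+6+3=13, value 24+29+21=74
- C+D+G: size 4+7+3=14, value 24+26+21=71
- A+C+G+H: size 2+4+3+5=14, value 5+24+21+14=64
Best: 74 pts.

74 pts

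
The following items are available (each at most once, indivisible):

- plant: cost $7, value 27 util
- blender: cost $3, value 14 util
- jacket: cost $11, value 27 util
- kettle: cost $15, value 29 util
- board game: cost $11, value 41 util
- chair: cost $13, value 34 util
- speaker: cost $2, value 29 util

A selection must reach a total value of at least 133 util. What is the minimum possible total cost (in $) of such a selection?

34

Subsets with value ≥ 133, sorted by total cost:
- plant+blender+jacket+board game+speaker: cost 34, value 138
- plant+blender+board game+chair+speaker: cost 36, value 145
- plant+blender+kettle+board game+speaker: cost 38, value 140
- blender+jacket+board game+chair+speaker: cost 40, value 145
Minimum cost: 34 $.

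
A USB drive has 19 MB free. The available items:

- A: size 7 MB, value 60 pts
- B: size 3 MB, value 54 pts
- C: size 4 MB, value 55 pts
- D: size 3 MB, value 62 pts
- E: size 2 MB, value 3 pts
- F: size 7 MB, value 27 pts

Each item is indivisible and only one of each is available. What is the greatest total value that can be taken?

Check high-value combinations within 19 MB:
- A+B+C+D+E: size 7+3+4+3+2=19, value 60+54+55+62+3=234
- A+B+C+D: size 7+3+4+3=17, value 60+54+55+62=231
- B+C+D+E+F: size 3+4+3+2+7=19, value 54+55+62+3+27=201
Best: 234 pts.

234 pts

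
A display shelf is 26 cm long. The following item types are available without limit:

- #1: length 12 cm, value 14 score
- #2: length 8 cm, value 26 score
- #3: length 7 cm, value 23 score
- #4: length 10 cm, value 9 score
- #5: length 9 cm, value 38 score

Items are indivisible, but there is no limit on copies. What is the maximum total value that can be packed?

Best value-per-unit is #5 at 38/9; filling with it alone gives 2×38 = 76.
Optimal mix: 1×#2 + 2×#5 → length 26, value 102.

102 score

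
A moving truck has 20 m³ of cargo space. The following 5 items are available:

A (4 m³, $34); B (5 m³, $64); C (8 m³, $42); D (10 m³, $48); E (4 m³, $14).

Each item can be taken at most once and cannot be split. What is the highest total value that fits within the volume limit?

Check high-value combinations within 20 m³:
- A+B+D: volume 4+5+10=19, value 34+64+48=146
- A+B+C: volume 4+5+8=17, value 34+64+42=140
- B+D+E: volume 5+10+4=19, value 64+48+14=126
- B+C+E: volume 5+8+4=17, value 64+42+14=120
- A+B+E: volume 4+5+4=13, value 34+64+14=112
Best: $146.

$146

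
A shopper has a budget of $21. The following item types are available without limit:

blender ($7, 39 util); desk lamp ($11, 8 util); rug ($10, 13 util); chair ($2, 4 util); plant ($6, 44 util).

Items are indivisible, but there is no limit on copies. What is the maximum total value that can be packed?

Best value-per-unit is plant at 44/6; filling with it alone gives 3×44 = 132.
Optimal mix: 1×chair + 3×plant → cost 20, value 136.

136 util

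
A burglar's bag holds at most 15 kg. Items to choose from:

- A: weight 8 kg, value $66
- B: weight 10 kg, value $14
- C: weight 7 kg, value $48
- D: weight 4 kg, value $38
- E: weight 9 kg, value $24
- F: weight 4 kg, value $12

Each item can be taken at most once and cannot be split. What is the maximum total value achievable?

This is a 0/1 knapsack; check combinations near the capacity.
- A+C: weight 8+7=15, value 66+48=114
- A+D: weight 8+4=12, value 66+38=104
- C+D+F: weight 7+4+4=15, value 48+38+12=98
Best: $114.

$114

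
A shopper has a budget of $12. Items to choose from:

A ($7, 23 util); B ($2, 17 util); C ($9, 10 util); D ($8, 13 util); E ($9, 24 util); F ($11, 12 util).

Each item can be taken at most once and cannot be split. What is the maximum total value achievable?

Check high-value combinations within $12:
- B+E: cost 2+9=11, value 17+24=41
- A+B: cost 7+2=9, value 23+17=40
- B+D: cost 2+8=10, value 17+13=30
Best: 41 util.

41 util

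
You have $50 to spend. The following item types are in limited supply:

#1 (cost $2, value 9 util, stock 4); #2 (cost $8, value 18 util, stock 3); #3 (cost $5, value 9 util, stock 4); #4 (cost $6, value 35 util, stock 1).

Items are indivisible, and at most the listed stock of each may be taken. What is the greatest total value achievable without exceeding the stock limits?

Best selections within cost 50 and stock limits:
- 4×#1 + 3×#2 + 2×#3 + 1×#4: cost 48, value 143
- 4×#1 + 2×#2 + 4×#3 + 1×#4: cost 50, value 143
Best: 143 util.

143 util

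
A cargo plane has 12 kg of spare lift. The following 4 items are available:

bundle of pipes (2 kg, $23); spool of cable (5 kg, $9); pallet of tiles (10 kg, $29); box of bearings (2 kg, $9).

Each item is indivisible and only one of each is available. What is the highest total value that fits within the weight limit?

$52

Check high-value combinations within 12 kg:
- bundle of pipes+pallet of tiles: weight 2+10=12, value 23+29=52
- bundle of pipes+spool of cable+box of bearings: weight 2+5+2=9, value 23+9+9=41
- pallet of tiles+box of bearings: weight 10+2=12, value 29+9=38
Best: $52.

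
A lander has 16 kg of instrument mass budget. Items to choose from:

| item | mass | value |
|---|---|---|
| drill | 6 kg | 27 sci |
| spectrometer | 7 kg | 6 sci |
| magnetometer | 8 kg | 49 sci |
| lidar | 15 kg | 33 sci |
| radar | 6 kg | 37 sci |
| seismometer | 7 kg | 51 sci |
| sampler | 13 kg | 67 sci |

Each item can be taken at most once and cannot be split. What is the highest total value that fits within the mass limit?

This is a 0/1 knapsack; check combinations near the capacity.
- magnetometer+seismometer: mass 8+7=15, value 49+51=100
- radar+seismometer: mass 6+7=13, value 37+51=88
- magnetometer+radar: mass 8+6=14, value 49+37=86
- drill+seismometer: mass 6+7=13, value 27+51=78
Best: 100 sci.

100 sci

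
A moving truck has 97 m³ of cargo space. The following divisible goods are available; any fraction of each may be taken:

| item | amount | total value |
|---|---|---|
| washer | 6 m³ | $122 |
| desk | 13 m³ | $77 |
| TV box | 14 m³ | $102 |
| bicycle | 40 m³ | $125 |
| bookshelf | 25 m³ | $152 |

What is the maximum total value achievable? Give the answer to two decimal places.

Take in order of value per unit:
- washer (122/6 per unit): all 6 → value 122, running total 122.00
- TV box (102/14 per unit): all 14 → value 102, running total 224.00
- bookshelf (152/25 per unit): all 25 → value 152, running total 376.00
- desk (77/13 per unit): all 13 → value 77, running total 453.00
- bicycle (125/40 per unit): 39 of 40 → value 39×125/40 = 121.8750, running total 574.88
Total 574.88.

574.88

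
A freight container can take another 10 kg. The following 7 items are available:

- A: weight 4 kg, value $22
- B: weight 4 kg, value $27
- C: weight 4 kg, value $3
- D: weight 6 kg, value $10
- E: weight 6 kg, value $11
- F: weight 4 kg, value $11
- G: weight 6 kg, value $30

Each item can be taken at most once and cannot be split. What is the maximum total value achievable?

$57

Check high-value combinations within 10 kg:
- B+G: weight 4+6=10, value 27+30=57
- A+G: weight 4+6=10, value 22+30=52
- A+B: weight 4+4=8, value 22+27=49
- F+G: weight 4+6=10, value 11+30=41
Best: $57.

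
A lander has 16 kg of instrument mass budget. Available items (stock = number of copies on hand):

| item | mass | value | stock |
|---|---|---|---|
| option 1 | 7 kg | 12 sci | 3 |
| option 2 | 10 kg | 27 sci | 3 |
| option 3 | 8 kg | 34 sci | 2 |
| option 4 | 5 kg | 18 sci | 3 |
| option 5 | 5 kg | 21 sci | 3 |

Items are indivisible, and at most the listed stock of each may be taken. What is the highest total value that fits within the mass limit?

Best selections within mass 16 and stock limits:
- 2×option 3: mass 16, value 68
- 3×option 5: mass 15, value 63
Best: 68 sci.

68 sci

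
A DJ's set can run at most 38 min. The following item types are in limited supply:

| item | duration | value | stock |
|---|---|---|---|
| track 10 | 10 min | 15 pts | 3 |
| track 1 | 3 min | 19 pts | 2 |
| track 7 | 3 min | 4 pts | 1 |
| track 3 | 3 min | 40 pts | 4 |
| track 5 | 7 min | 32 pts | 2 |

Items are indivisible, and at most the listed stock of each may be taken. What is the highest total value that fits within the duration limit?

Top feasible selections:
- 2×track 1 + 1×track 7 + 4×track 3 + 2×track 5: duration 35, value 266
- 2×track 1 + 4×track 3 + 2×track 5: duration 32, value 262
- 1×track 10 + 2×track 1 + 1×track 7 + 4×track 3 + 1×track 5: duration 38, value 249
- 1×track 1 + 1×track 7 + 4×track 3 + 2×track 5: duration 32, value 247
Best: 266 pts.

266 pts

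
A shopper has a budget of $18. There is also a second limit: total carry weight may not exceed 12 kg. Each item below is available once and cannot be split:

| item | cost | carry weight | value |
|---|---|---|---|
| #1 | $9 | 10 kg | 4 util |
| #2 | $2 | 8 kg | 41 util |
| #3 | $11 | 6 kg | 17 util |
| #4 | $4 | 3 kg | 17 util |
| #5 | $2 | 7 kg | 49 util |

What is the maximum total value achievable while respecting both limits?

Feasible sets respecting both limits:
- #4+#5: cost 6, carry weight 10, value 66
- #2+#4: cost 6, carry weight 11, value 58
- #5: cost 2, carry weight 7, value 49
Best: 66 util.

66 util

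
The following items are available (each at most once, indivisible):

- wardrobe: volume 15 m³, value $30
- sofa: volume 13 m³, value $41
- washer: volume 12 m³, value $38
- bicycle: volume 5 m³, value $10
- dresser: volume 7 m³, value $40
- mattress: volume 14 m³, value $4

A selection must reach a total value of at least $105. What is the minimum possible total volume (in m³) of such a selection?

Subsets with value ≥ 105, sorted by total volume:
- sofa+washer+dresser: volume 32, value 119
- wardrobe+washer+dresser: volume 34, value 108
- wardrobe+sofa+dresser: volume 35, value 111
- sofa+washer+bicycle+dresser: volume 37, value 129
Minimum volume: 32 m³.

32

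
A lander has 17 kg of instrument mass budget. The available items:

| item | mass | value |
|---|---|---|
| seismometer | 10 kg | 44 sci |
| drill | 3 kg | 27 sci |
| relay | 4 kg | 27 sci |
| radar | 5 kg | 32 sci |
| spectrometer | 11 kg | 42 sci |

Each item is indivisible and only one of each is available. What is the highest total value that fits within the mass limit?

98 sci

Check high-value combinations within 17 kg:
- seismometer+drill+relay: mass 10+3+4=17, value 44+27+27=98
- drill+relay+radar: mass 3+4+5=12, value 27+27+32=86
- seismometer+radar: mass 10+5=15, value 44+32=76
- radar+spectrometer: mass 5+11=16, value 32+42=74
- seismometer+drill: mass 10+3=13, value 44+27=71
Best: 98 sci.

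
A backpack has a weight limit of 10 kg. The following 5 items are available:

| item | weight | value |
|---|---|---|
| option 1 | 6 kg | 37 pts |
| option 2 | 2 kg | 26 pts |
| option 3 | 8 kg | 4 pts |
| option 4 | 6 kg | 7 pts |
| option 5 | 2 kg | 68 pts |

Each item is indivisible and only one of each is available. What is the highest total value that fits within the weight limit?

131 pts

Check high-value combinations within 10 kg:
- option 1+option 2+option 5: weight 6+2+2=10, value 37+26+68=131
- option 1+option 5: weight 6+2=8, value 37+68=105
- option 2+option 4+option 5: weight 2+6+2=10, value 26+7+68=101
- option 2+option 5: weight 2+2=4, value 26+68=94
- option 4+option 5: weight 6+2=8, value 7+68=75
Best: 131 pts.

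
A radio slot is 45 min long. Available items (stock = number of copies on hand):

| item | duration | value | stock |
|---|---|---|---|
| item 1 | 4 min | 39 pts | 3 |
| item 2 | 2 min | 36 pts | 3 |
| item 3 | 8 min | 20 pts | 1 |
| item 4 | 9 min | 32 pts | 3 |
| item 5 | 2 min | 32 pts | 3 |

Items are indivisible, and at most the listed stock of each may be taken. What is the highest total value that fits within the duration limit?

Top feasible selections:
- 3×item 1 + 3×item 2 + 2×item 4 + 3×item 5: duration 42, value 385
- 3×item 1 + 3×item 2 + 1×item 3 + 1×item 4 + 3×item 5: duration 41, value 373
Best: 385 pts.

385 pts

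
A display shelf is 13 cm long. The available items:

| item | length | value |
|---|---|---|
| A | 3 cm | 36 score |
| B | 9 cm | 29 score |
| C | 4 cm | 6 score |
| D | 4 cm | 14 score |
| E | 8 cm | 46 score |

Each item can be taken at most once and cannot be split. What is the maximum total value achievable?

Check high-value combinations within 13 cm:
- A+E: length 3+8=11, value 36+46=82
- A+B: length 3+9=12, value 36+29=65
- D+E: length 4+8=12, value 14+46=60
Best: 82 score.

82 score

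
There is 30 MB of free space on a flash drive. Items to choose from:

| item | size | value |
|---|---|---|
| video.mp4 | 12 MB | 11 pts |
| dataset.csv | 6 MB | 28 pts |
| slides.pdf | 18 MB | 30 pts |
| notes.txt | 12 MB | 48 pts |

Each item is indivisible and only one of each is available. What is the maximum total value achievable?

This is a 0/1 knapsack; check combinations near the capacity.
- video.mp4+dataset.csv+notes.txt: size 12+6+12=30, value 11+28+48=87
- slides.pdf+notes.txt: size 18+12=30, value 30+48=78
- dataset.csv+notes.txt: size 6+12=18, value 28+48=76
- video.mp4+notes.txt: size 12+12=24, value 11+48=59
Best: 87 pts.

87 pts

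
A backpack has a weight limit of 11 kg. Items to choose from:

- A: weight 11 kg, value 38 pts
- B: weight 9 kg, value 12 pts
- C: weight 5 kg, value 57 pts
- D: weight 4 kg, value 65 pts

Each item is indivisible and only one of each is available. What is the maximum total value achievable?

122 pts

Check high-value combinations within 11 kg:
- C+D: weight 5+4=9, value 57+65=122
- D: weight 4, value 65
- C: weight 5, value 57
- A: weight 11, value 38
- B: weight 9, value 12
Best: 122 pts.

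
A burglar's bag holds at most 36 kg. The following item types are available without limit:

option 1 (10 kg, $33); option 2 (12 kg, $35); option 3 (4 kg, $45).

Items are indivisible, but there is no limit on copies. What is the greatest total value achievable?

Best value-per-unit is option 3 at 45/4, and filling with it alone uses weight 9×4=36. No mix of the others beats 9×45 = 405.

$405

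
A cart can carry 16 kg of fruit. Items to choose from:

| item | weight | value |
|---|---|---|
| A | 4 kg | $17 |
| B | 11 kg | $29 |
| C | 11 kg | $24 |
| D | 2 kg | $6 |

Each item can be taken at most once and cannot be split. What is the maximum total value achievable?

$46

This is a 0/1 knapsack; check combinations near the capacity.
- A+B: weight 4+11=15, value 17+29=46
- A+C: weight 4+11=15, value 17+24=41
- B+D: weight 11+2=13, value 29+6=35
Best: $46.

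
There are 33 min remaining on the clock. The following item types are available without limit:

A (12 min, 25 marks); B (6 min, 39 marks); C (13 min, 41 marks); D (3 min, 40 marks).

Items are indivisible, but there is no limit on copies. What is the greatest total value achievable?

Best value-per-unit is D at 40/3, and filling with it alone uses time 11×3=33. No mix of the others beats 11×40 = 440.

440 marks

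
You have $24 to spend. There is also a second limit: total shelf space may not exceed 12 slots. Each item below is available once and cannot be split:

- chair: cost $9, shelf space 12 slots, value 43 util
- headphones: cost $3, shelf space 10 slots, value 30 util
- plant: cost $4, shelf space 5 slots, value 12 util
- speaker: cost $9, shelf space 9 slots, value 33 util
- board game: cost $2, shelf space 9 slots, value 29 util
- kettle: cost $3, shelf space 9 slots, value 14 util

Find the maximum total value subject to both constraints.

Feasible sets respecting both limits:
- chair: cost 9, shelf space 12, value 43
- speaker: cost 9, shelf space 9, value 33
- headphones: cost 3, shelf space 10, value 30
Best: 43 util.

43 util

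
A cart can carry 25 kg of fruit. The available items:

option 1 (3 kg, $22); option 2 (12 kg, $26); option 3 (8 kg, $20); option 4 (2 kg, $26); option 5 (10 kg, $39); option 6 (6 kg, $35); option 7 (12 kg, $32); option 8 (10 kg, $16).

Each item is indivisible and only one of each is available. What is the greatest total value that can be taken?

$122

This is a 0/1 knapsack; check combinations near the capacity.
- option 1+option 4+option 5+option 6: weight 3+2+10+6=21, value 22+26+39+35=122
- option 1+option 4+option 6+option 7: weight 3+2+6+12=23, value 22+26+35+32=115
- option 1+option 2+option 4+option 6: weight 3+12+2+6=23, value 22+26+26+35=109
- option 1+option 3+option 4+option 5: weight 3+8+2+10=23, value 22+20+26+39=107
Best: $122.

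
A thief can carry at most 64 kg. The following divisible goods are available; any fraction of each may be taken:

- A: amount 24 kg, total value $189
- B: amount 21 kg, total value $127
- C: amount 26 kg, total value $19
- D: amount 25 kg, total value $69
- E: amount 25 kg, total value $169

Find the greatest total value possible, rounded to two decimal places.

Take in order of value per unit:
- A (189/24 per unit): all 24 → value 189, running total 189.00
- E (169/25 per unit): all 25 → value 169, running total 358.00
- B (127/21 per unit): 15 of 21 → value 15×127/21 = 90.7143, running total 448.71
Total 448.71.

448.71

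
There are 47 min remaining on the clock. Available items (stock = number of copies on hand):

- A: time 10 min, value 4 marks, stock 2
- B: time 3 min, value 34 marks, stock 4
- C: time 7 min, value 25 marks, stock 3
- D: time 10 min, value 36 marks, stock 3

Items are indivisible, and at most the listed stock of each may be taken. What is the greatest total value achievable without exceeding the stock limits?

Top feasible selections:
- 4×B + 2×C + 2×D: time 46, value 258
- 4×B + 3×C + 1×D: time 43, value 247
- 4×B + 3×D: time 42, value 244
Best: 258 marks.

258 marks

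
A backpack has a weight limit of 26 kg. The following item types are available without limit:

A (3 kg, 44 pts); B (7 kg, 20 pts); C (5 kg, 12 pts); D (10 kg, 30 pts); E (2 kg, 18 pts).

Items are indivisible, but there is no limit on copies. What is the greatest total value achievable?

Best value-per-unit is A at 44/3; filling with it alone gives 8×44 = 352.
Optimal mix: 8×A + 1×E → weight 26, value 370.

370 pts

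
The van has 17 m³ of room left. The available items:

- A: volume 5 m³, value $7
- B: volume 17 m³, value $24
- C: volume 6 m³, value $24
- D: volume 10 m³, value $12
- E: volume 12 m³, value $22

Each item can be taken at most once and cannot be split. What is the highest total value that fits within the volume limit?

$36

Check high-value combinations within 17 m³:
- C+D: volume 6+10=16, value 24+12=36
- A+C: volume 5+6=11, value 7+24=31
- A+E: volume 5+12=17, value 7+22=29
- C: volume 6, value 24
- B: volume 17, value 24
Best: $36.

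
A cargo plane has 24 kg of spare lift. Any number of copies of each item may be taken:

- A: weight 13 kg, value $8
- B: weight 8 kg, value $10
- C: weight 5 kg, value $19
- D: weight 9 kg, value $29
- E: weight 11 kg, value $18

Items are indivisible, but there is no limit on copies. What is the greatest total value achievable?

$86

Best value-per-unit is C at 19/5; filling with it alone gives 4×19 = 76.
Optimal mix: 3×C + 1×D → weight 24, value 86.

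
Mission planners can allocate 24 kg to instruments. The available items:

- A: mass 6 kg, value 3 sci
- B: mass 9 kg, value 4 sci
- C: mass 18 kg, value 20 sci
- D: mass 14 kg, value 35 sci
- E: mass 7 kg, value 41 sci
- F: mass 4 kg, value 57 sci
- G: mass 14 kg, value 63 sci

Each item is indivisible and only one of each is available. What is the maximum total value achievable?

123 sci

This is a 0/1 knapsack; check combinations near the capacity.
- A+F+G: mass 6+4+14=24, value 3+57+63=123
- F+G: mass 4+14=18, value 57+63=120
- E+G: mass 7+14=21, value 41+63=104
Best: 123 sci.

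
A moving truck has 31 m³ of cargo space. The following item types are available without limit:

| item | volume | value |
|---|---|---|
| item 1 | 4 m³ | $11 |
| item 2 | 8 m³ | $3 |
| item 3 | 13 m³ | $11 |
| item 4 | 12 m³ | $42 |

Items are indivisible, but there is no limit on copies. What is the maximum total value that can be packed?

Best value-per-unit is item 4 at 42/12; filling with it alone gives 2×42 = 84.
Optimal mix: 1×item 1 + 2×item 4 → volume 28, value 95.

$95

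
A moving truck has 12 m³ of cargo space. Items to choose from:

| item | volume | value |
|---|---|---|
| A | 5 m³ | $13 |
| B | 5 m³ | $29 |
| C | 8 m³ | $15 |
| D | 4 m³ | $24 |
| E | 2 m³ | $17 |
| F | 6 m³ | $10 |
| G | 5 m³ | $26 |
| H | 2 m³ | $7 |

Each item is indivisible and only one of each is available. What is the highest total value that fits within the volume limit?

$72

Check high-value combinations within 12 m³:
- B+E+G: volume 5+2+5=12, value 29+17+26=72
- B+D+E: volume 5+4+2=11, value 29+24+17=70
- D+E+G: volume 4+2+5=11, value 24+17+26=67
Best: $72.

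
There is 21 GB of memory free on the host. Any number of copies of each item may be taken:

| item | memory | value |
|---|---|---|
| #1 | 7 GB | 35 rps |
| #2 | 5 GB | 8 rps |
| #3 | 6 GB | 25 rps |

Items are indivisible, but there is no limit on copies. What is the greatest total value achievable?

105 rps

Best value-per-unit is #1 at 35/7, and filling with it alone uses memory 3×7=21. No mix of the others beats 3×35 = 105.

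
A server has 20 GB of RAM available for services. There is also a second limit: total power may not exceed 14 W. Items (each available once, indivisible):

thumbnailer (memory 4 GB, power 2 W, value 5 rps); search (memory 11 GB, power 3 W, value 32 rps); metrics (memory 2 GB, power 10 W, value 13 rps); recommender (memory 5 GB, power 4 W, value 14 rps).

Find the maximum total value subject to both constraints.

Feasible sets respecting both limits:
- thumbnailer+search+recommender: memory 20, power 9, value 51
- search+recommender: memory 16, power 7, value 46
- search+metrics: memory 13, power 13, value 45
Best: 51 rps.

51 rps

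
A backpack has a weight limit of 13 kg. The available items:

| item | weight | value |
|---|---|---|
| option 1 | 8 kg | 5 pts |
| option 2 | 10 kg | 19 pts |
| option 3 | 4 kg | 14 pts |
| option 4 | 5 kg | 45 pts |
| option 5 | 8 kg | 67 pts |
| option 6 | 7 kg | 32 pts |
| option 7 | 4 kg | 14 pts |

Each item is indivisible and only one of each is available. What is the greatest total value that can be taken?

112 pts

Check high-value combinations within 13 kg:
- option 4+option 5: weight 5+8=13, value 45+67=112
- option 3+option 5: weight 4+8=12, value 14+67=81
- option 5+option 7: weight 8+4=12, value 67+14=81
- option 4+option 6: weight 5+7=12, value 45+32=77
- option 3+option 4+option 7: weight 4+5+4=13, value 14+45+14=73
Best: 112 pts.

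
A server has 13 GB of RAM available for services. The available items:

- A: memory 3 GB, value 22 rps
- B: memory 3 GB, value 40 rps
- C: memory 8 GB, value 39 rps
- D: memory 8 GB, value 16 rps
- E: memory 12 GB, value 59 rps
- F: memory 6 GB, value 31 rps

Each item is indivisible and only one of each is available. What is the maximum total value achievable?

93 rps

Check high-value combinations within 13 GB:
- A+B+F: memory 3+3+6=12, value 22+40+31=93
- B+C: memory 3+8=11, value 40+39=79
- B+F: memory 3+6=9, value 40+31=71
- A+B: memory 3+3=6, value 22+40=62
- A+C: memory 3+8=11, value 22+39=61
Best: 93 rps.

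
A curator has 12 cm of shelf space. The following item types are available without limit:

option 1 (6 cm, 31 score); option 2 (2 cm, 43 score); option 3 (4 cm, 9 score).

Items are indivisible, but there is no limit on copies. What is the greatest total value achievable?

258 score

Best value-per-unit is option 2 at 43/2, and filling with it alone uses length 6×2=12. No mix of the others beats 6×43 = 258.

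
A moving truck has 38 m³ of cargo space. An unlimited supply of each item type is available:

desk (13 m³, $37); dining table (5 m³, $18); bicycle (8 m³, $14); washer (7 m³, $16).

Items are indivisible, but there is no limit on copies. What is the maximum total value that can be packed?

$127

Best value-per-unit is dining table at 18/5; filling with it alone gives 7×18 = 126.
Optimal mix: 1×desk + 5×dining table → volume 38, value 127.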